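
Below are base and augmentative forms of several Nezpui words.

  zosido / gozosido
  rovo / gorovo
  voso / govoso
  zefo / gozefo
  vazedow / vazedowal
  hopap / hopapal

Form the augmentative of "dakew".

dakewal

"dakew" ends in -w. The one such stem in the data (vazedow → vazedowal) adds -al, so the same rule applies.
The other pattern: stems ending in -o add the prefix go-.
So dakew → dakewal.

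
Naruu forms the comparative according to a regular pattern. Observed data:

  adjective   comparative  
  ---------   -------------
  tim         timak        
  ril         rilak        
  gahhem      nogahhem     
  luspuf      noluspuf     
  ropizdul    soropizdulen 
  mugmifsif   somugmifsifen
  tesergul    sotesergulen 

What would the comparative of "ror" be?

rorak

tim and gahhem both end in -m yet inflect differently (timak, nogahhem), so the final letter is not what conditions the rule; the number of vowels is.
"ror" has 1 vowel. The stems with 1 vowel (tim → timak, ril → rilak) add -ak.
So ror → rorak.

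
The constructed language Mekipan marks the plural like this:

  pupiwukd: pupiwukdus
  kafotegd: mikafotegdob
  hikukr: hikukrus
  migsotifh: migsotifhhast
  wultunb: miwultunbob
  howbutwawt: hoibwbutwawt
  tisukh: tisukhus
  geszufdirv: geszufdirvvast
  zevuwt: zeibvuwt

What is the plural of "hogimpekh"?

hogimpekhus

"hogimpekh" has second-to-last letter 'k'. The stems whose second-to-last letter is 'k' (pupiwukd → pupiwukdus, hikukr → hikukrus, tisukh → tisukhus) add -us.
So hogimpekh → hogimpekhus.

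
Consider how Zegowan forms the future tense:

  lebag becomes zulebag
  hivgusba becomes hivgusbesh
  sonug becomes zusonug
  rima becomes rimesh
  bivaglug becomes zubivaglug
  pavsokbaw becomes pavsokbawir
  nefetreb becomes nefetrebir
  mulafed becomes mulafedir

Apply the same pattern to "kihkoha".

kihkohesh

hivgusba and lebag both have last vowel 'a' yet inflect differently (hivgusbesh, zulebag), so the last vowel is not what conditions the rule; the final letter is.
"kihkoha" ends in -a. The stems ending in -a (hivgusba → hivgusbesh, rima → rimesh) drop the final letter and add -esh.
So kihkoha → kihkohesh.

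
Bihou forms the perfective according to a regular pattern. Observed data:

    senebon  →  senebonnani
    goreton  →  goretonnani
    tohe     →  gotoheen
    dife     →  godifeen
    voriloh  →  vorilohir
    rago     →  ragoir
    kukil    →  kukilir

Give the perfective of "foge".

gofogeen

"foge" ends in -e. The stems ending in -e (tohe → gotoheen, dife → godifeen) add go- … -en around the stem.
The other patterns: stems ending in -n double the final consonant and add -ani; stems ending in -h, -l or -o add -ir.
So foge → gofogeen.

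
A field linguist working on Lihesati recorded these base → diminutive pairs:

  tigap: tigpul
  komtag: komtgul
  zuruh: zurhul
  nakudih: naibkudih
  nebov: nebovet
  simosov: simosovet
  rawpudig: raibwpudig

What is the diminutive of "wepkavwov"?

wepkavwovet

"wepkavwov" has last vowel 'o'. The stems whose last vowel is 'o' (nebov → nebovet, simosov → simosovet) add -et.
The other patterns: stems whose last vowel is 'i' insert -ib- after the first vowel; stems whose last vowel is 'a' or 'u' delete the last vowel and add -ul.
So wepkavwov → wepkavwovet.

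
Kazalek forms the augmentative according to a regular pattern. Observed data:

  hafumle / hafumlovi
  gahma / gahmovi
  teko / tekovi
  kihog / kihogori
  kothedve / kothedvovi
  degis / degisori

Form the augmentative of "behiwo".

behiwovi

teko and kihog both have last vowel 'o' yet inflect differently (tekovi, kihogori), so the last vowel is not what conditions the rule; whether the stem ends in a vowel or a consonant is.
"behiwo" ends in a vowel. The stems ending in a vowel (teko → tekovi, kothedve → kothedvovi, hafumle → hafumlovi) drop the final letter and add -ovi.
The other pattern: stems ending in a consonant add -ori.
So behiwo → behiwovi.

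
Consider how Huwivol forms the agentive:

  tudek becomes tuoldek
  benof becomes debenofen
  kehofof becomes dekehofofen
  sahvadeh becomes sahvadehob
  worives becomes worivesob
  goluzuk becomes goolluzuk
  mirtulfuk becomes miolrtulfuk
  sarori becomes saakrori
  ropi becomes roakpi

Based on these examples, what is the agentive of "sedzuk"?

seoldzuk

"sedzuk" ends in -k. The stems ending in -k (mirtulfuk → miolrtulfuk, goluzuk → goolluzuk, tudek → tuoldek) insert -ol- after the first vowel.
The other patterns: stems ending in -f add de- … -en around the stem; stems ending in -i insert -ak- after the first vowel; stems ending in -h or -s add -ob.
So sedzuk → seoldzuk.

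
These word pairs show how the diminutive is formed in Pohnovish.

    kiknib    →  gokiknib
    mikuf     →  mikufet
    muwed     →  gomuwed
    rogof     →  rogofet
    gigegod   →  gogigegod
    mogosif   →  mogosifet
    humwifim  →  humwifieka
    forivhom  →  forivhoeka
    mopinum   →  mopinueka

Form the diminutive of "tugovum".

rogof and forivhom both have last vowel 'o' yet inflect differently (rogofet, forivhoeka), so the last vowel is not what conditions the rule; the final letter is.
"tugovum" ends in -m. The stems ending in -m (forivhom → forivhoeka, mopinum → mopinueka, humwifim → humwifieka) drop the final letter and add -eka.
The other patterns: stems ending in -f add -et; stems ending in -b or -d add the prefix go-.
So tugovum → tugovueka.

tugovueka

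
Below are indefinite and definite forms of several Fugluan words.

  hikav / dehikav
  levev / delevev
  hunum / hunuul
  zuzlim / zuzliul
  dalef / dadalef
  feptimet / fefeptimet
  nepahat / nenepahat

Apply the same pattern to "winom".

levev and dalef both have last vowel 'e' yet inflect differently (delevev, dadalef), so the last vowel is not what conditions the rule; the final letter is.
"winom" ends in -m. The stems ending in -m (hunum → hunuul, zuzlim → zuzliul) drop the final letter and add -ul.
So winom → winoul.

winoul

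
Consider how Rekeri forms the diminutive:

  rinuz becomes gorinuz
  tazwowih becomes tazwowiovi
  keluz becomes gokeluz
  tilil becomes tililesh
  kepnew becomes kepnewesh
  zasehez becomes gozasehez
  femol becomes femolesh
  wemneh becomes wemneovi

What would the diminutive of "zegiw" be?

zegiwesh

wemneh and zasehez both have last vowel 'e' yet inflect differently (wemneovi, gozasehez), so the last vowel is not what conditions the rule; the final letter is.
"zegiw" ends in -w. The one such stem in the data (kepnew → kepnewesh) adds -esh, so the same rule applies.
So zegiw → zegiwesh.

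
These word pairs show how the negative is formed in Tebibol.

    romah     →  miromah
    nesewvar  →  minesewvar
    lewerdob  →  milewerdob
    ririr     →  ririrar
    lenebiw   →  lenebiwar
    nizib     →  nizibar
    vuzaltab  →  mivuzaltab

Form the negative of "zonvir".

zonvirar

"zonvir" has last vowel 'i'. The stems whose last vowel is 'i' (lenebiw → lenebiwar, ririr → ririrar, nizib → nizibar) add -ar.
So zonvir → zonvirar.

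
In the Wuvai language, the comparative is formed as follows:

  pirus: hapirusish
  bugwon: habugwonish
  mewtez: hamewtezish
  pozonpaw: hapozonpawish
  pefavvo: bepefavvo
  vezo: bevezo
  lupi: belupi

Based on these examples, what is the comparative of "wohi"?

bugwon and pefavvo both have last vowel 'o' yet inflect differently (habugwonish, bepefavvo), so the last vowel is not what conditions the rule; whether the stem ends in a vowel or a consonant is.
"wohi" ends in a vowel. The stems ending in a vowel (pefavvo → bepefavvo, vezo → bevezo, lupi → belupi) add the prefix be-.
So wohi → bewohi.

bewohi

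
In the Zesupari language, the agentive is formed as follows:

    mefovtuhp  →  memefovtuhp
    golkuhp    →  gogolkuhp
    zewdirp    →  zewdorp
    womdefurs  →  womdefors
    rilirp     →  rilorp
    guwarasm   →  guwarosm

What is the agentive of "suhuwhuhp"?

susuhuwhuhp

mefovtuhp and zewdirp both end in -p yet inflect differently (memefovtuhp, zewdorp), so the final letter is not what conditions the rule; the second-to-last letter is.
"suhuwhuhp" has second-to-last letter 'h'. The stems whose second-to-last letter is 'h' (mefovtuhp → memefovtuhp, golkuhp → gogolkuhp) repeat the first consonant+vowel as a prefix.
So suhuwhuhp → susuhuwhuhp.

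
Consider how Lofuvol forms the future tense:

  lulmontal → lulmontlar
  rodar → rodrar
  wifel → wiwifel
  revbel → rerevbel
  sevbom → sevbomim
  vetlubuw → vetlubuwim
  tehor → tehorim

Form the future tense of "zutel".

zuzutel

lulmontal and wifel both end in -l yet inflect differently (lulmontlar, wiwifel), so the final letter is not what conditions the rule; the last vowel is.
"zutel" has last vowel 'e'. The stems whose last vowel is 'e' (wifel → wiwifel, revbel → rerevbel) repeat the first consonant+vowel as a prefix.
So zutel → zuzutel.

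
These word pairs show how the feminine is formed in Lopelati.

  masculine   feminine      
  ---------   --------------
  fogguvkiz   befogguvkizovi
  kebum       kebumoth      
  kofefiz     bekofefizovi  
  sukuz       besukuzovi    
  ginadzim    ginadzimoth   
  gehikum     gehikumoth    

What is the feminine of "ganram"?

"ganram" ends in -m. The stems ending in -m (kebum → kebumoth, gehikum → gehikumoth, ginadzim → ginadzimoth) add -oth.
The other pattern: stems ending in -z add be- … -ovi around the stem.
So ganram → ganramoth.

ganramoth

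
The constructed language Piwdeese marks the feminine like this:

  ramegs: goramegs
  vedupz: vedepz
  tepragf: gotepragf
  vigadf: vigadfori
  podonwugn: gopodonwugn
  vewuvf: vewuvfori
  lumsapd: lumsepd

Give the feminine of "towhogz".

gotowhogz

tepragf and vewuvf both end in -f yet inflect differently (gotepragf, vewuvfori), so the final letter is not what conditions the rule; the second-to-last letter is.
"towhogz" has second-to-last letter 'g'. The stems whose second-to-last letter is 'g' (ramegs → goramegs, tepragf → gotepragf, podonwugn → gopodonwugn) add the prefix go-.
So towhogz → gotowhogz.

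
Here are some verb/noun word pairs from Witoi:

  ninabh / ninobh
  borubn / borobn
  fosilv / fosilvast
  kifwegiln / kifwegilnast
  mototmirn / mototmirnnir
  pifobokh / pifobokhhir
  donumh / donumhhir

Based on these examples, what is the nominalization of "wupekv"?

"wupekv" has second-to-last letter 'k'. The one such stem in the data (pifobokh → pifobokhhir) doubles the final consonant and adds -ir (as do mototmirn, donumh), so the same rule applies.
So wupekv → wupekvvir.

wupekvvir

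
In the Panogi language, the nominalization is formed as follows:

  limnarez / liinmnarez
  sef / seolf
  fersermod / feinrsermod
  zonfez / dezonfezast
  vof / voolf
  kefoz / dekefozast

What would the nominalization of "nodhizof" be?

noindhizof

zonfez and limnarez both end in -z yet inflect differently (dezonfezast, liinmnarez), so the final letter is not what conditions the rule; the number of vowels is.
"nodhizof" has 3 vowels. The stems with 3 vowels (fersermod → feinrsermod, limnarez → liinmnarez) insert -in- after the first vowel.
The other patterns: stems with 1 vowel insert -ol- after the first vowel; stems with 2 vowels add de- … -ast around the stem.
So nodhizof → noindhizof.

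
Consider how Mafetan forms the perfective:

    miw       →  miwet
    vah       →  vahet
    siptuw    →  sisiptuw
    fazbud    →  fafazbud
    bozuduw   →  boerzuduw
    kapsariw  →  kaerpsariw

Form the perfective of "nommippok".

noermmippok

miw and siptuw both end in -w yet inflect differently (miwet, sisiptuw), so the final letter is not what conditions the rule; the number of vowels is.
"nommippok" has 3 vowels. The stems with 3 vowels (bozuduw → boerzuduw, kapsariw → kaerpsariw) insert -er- after the first vowel.
The other patterns: stems with 1 vowel add -et; stems with 2 vowels repeat the first consonant+vowel as a prefix.
So nommippok → noermmippok.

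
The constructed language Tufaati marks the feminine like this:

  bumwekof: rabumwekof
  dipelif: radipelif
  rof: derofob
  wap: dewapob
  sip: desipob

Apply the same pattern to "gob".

bumwekof and rof both end in -f yet inflect differently (rabumwekof, derofob), so the final letter is not what conditions the rule; the number of vowels is.
"gob" has 1 vowel. The stems with 1 vowel (wap → dewapob, sip → desipob, rof → derofob) add de- … -ob around the stem.
The other pattern: stems with 3 vowels add the prefix ra-.
So gob → degobob.

degobob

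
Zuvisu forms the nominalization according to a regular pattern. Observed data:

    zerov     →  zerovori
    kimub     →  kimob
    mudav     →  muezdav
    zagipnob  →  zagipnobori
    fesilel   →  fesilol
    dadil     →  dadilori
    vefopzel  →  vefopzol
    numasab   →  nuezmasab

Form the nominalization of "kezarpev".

"kezarpev" has last vowel 'e'. The stems whose last vowel is 'e' (vefopzel → vefopzol, fesilel → fesilol) change the last vowel to 'o'.
So kezarpev → kezarpov.

kezarpov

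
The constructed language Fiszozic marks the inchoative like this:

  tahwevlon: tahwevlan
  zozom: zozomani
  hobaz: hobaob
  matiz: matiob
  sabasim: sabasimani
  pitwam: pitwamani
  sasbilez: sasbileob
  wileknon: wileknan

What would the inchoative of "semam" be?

semamani

"semam" ends in -m. The stems ending in -m (zozom → zozomani, sabasim → sabasimani, pitwam → pitwamani) add -ani.
So semam → semamani.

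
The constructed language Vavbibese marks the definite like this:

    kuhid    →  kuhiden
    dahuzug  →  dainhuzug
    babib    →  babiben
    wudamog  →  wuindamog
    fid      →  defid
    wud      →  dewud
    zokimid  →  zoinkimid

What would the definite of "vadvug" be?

fid and kuhid both end in -d yet inflect differently (defid, kuhiden), so the final letter is not what conditions the rule; the number of vowels is.
"vadvug" has 2 vowels. The stems with 2 vowels (kuhid → kuhiden, babib → babiben) add -en.
The other patterns: stems with 1 vowel add the prefix de-; stems with 3 vowels insert -in- after the first vowel.
So vadvug → vadvugen.

vadvugen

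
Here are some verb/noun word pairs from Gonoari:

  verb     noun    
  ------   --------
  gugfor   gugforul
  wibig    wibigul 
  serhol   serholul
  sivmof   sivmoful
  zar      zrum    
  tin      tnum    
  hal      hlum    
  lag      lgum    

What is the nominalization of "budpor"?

gugfor and zar both end in -r yet inflect differently (gugforul, zrum), so the final letter is not what conditions the rule; the number of vowels is.
"budpor" has 2 vowels. The stems with 2 vowels (gugfor → gugforul, wibig → wibigul, serhol → serholul) add -ul.
The other pattern: stems with 1 vowel delete the last vowel and add -um.
So budpor → budporul.

budporul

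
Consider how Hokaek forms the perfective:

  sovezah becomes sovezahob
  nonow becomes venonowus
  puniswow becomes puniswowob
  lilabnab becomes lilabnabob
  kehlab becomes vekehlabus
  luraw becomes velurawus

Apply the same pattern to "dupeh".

puniswow and luraw both end in -w yet inflect differently (puniswowob, velurawus), so the final letter is not what conditions the rule; the number of vowels is.
"dupeh" has 2 vowels. The stems with 2 vowels (luraw → velurawus, kehlab → vekehlabus, nonow → venonowus) add ve- … -us around the stem.
The other pattern: stems with 3 vowels add -ob.
So dupeh → vedupehus.

vedupehus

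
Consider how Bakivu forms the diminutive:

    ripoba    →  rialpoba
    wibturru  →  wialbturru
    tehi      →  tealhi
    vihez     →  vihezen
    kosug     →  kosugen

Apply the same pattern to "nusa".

nualsa

"nusa" ends in a vowel. The stems ending in a vowel (ripoba → rialpoba, wibturru → wialbturru, tehi → tealhi) insert -al- after the first vowel.
The other pattern: stems ending in a consonant add -en.
So nusa → nualsa.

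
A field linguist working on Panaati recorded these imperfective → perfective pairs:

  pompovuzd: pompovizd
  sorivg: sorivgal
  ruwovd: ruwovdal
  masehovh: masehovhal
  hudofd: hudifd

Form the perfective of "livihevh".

ruwovd and hudofd both end in -d yet inflect differently (ruwovdal, hudifd), so the final letter is not what conditions the rule; the second-to-last letter is.
"livihevh" has second-to-last letter 'v'. The stems whose second-to-last letter is 'v' (masehovh → masehovhal, ruwovd → ruwovdal, sorivg → sorivgal) add -al.
The other pattern: stems whose second-to-last letter is 'f' or 'z' change the last vowel to 'i'.
So livihevh → livihevhal.

livihevhal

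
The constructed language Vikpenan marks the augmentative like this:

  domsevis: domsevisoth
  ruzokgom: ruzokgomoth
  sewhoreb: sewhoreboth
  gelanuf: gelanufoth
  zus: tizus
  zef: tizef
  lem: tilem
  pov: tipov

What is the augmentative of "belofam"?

belofamoth

"belofam" has 3 vowels. The stems with 3 vowels (domsevis → domsevisoth, ruzokgom → ruzokgomoth, sewhoreb → sewhoreboth) add -oth.
The other pattern: stems with 1 vowel add the prefix ti-.
So belofam → belofamoth.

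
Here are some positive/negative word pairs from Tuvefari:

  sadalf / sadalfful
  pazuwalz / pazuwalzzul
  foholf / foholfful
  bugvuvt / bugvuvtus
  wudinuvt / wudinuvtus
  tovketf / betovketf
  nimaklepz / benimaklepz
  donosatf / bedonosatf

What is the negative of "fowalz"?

fowalzzul

sadalf and tovketf both end in -f yet inflect differently (sadalfful, betovketf), so the final letter is not what conditions the rule; the second-to-last letter is.
"fowalz" has second-to-last letter 'l'. The stems whose second-to-last letter is 'l' (sadalf → sadalfful, pazuwalz → pazuwalzzul, foholf → foholfful) double the final consonant and add -ul.
So fowalz → fowalzzul.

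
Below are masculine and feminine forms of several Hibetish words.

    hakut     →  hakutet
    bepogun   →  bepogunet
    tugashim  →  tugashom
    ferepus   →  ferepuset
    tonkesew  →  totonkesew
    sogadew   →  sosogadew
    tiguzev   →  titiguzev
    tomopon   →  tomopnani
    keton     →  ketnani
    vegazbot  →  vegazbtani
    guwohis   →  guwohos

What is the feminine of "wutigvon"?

ferepus and guwohis both end in -s yet inflect differently (ferepuset, guwohos), so the final letter is not what conditions the rule; the last vowel is.
"wutigvon" has last vowel 'o'. The stems whose last vowel is 'o' (vegazbot → vegazbtani, keton → ketnani, tomopon → tomopnani) delete the last vowel and add -ani.
The other patterns: stems whose last vowel is 'u' add -et; stems whose last vowel is 'e' repeat the first consonant+vowel as a prefix; stems whose last vowel is 'i' change the last vowel to 'o'.
So wutigvon → wutigvnani.

wutigvnani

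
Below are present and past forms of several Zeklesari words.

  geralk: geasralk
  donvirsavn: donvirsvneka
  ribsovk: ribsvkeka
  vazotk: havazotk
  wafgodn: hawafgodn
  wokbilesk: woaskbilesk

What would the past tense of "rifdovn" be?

vazotk and ribsovk both end in -k yet inflect differently (havazotk, ribsvkeka), so the final letter is not what conditions the rule; the second-to-last letter is.
"rifdovn" has second-to-last letter 'v'. The stems whose second-to-last letter is 'v' (ribsovk → ribsvkeka, donvirsavn → donvirsvneka) delete the last vowel and add -eka.
The other patterns: stems whose second-to-last letter is 'd' or 't' add the prefix ha-; stems whose second-to-last letter is 'l' or 's' insert -as- after the first vowel.
So rifdovn → rifdvneka.

rifdvneka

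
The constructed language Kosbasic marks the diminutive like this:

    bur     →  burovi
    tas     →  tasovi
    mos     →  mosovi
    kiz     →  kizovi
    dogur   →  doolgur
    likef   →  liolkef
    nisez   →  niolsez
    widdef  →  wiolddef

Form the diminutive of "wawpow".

"wawpow" has 2 vowels. The stems with 2 vowels (dogur → doolgur, likef → liolkef, nisez → niolsez) insert -ol- after the first vowel.
The other pattern: stems with 1 vowel add -ovi.
So wawpow → waolwpow.

waolwpow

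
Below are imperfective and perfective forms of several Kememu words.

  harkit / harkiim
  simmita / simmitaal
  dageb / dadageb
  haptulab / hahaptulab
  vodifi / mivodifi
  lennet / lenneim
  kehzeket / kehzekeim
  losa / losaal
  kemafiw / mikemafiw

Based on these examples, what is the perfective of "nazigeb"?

dageb and kehzeket both have last vowel 'e' yet inflect differently (dadageb, kehzekeim), so the last vowel is not what conditions the rule; the final letter is.
"nazigeb" ends in -b. The stems ending in -b (haptulab → hahaptulab, dageb → dadageb) repeat the first consonant+vowel as a prefix.
The other patterns: stems ending in -t drop the final letter and add -im; stems ending in -a add -al; stems ending in -i or -w add the prefix mi-.
So nazigeb → nanazigeb.

nanazigeb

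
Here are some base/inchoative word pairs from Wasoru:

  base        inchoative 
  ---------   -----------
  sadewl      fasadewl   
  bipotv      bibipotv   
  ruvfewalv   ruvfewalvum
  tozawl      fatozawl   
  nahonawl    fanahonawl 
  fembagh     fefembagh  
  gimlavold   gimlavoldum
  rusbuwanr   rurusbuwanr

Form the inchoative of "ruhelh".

ruhelhum

"ruhelh" has second-to-last letter 'l'. The stems whose second-to-last letter is 'l' (gimlavold → gimlavoldum, ruvfewalv → ruvfewalvum) add -um.
The other patterns: stems whose second-to-last letter is 'w' add the prefix fa-; stems whose second-to-last letter is 'g', 'n' or 't' repeat the first consonant+vowel as a prefix.
So ruhelh → ruhelhum.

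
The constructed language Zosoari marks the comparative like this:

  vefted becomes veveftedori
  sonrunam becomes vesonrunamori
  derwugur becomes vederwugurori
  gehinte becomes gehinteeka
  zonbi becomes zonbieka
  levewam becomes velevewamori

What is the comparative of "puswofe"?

"puswofe" ends in a vowel. The stems ending in a vowel (zonbi → zonbieka, gehinte → gehinteeka) add -eka.
The other pattern: stems ending in a consonant add ve- … -ori around the stem.
So puswofe → puswofeeka.

puswofeeka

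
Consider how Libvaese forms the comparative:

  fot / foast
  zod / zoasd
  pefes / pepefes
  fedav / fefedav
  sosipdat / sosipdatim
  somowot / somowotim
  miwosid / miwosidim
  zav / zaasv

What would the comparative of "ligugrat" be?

"ligugrat" has 3 vowels. The stems with 3 vowels (somowot → somowotim, miwosid → miwosidim, sosipdat → sosipdatim) add -im.
So ligugrat → ligugratim.

ligugratim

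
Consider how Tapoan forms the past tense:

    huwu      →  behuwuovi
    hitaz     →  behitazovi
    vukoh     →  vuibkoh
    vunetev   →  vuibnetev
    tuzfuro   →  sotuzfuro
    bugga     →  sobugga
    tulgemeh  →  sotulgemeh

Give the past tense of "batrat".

vukoh and tulgemeh both end in -h yet inflect differently (vuibkoh, sotulgemeh), so the final letter is not what conditions the rule; the first letter is.
"batrat" begins with b-. The one such stem in the data (bugga → sobugga) adds the prefix so-, so the same rule applies.
The other patterns: stems beginning with h- add be- … -ovi around the stem; stems beginning with v- insert -ib- after the first vowel.
So batrat → sobatrat.

sobatrat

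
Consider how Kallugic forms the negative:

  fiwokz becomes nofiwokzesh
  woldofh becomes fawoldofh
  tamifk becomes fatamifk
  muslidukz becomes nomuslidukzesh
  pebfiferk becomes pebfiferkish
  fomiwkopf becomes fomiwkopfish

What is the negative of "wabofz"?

fawabofz

tamifk and pebfiferk both end in -k yet inflect differently (fatamifk, pebfiferkish), so the final letter is not what conditions the rule; the second-to-last letter is.
"wabofz" has second-to-last letter 'f'. The stems whose second-to-last letter is 'f' (woldofh → fawoldofh, tamifk → fatamifk) add the prefix fa-.
The other patterns: stems whose second-to-last letter is 'k' add no- … -esh around the stem; stems whose second-to-last letter is 'p' or 'r' add -ish.
So wabofz → fawabofz.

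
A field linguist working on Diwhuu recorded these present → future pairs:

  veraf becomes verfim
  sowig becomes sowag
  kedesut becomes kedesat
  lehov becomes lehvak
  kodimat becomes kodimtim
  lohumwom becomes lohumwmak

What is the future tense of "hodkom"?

hodkmak

kodimat and kedesut both end in -t yet inflect differently (kodimtim, kedesat), so the final letter is not what conditions the rule; the last vowel is.
"hodkom" has last vowel 'o'. The stems whose last vowel is 'o' (lohumwom → lohumwmak, lehov → lehvak) delete the last vowel and add -ak.
So hodkom → hodkmak.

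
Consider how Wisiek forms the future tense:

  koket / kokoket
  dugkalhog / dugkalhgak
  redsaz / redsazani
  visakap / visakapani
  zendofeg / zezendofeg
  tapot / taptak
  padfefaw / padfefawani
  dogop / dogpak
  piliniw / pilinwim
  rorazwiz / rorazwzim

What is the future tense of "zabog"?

zabgak

"zabog" has last vowel 'o'. The stems whose last vowel is 'o' (tapot → taptak, dogop → dogpak, dugkalhog → dugkalhgak) delete the last vowel and add -ak.
So zabog → zabgak.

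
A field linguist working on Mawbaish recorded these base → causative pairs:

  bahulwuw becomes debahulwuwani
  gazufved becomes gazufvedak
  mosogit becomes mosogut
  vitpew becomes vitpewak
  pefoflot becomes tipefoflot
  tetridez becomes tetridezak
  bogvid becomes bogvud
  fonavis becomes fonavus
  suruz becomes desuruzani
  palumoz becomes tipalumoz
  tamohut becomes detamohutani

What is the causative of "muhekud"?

"muhekud" has last vowel 'u'. The stems whose last vowel is 'u' (bahulwuw → debahulwuwani, suruz → desuruzani, tamohut → detamohutani) add de- … -ani around the stem.
The other patterns: stems whose last vowel is 'e' add -ak; stems whose last vowel is 'o' add the prefix ti-; stems whose last vowel is 'i' change the last vowel to 'u'.
So muhekud → demuhekudani.

demuhekudani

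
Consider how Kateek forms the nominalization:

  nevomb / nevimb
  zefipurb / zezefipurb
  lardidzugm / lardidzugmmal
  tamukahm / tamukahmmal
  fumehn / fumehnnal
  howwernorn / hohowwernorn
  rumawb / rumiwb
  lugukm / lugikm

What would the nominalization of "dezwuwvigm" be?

howwernorn and fumehn both end in -n yet inflect differently (hohowwernorn, fumehnnal), so the final letter is not what conditions the rule; the second-to-last letter is.
"dezwuwvigm" has second-to-last letter 'g'. The one such stem in the data (lardidzugm → lardidzugmmal) doubles the final consonant and adds -al (as do fumehn, tamukahm), so the same rule applies.
So dezwuwvigm → dezwuwvigmmal.

dezwuwvigmmal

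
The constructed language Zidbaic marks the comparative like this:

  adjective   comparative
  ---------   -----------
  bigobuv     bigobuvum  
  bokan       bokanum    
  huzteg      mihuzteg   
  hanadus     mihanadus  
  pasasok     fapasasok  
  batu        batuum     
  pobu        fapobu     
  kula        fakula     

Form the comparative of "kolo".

fakolo

batu and pobu both end in -u yet inflect differently (batuum, fapobu), so the final letter is not what conditions the rule; the first letter is.
"kolo" begins with k-. The one such stem in the data (kula → fakula) adds the prefix fa-, so the same rule applies.
The other patterns: stems beginning with h- add the prefix mi-; stems beginning with b- add -um.
So kolo → fakolo.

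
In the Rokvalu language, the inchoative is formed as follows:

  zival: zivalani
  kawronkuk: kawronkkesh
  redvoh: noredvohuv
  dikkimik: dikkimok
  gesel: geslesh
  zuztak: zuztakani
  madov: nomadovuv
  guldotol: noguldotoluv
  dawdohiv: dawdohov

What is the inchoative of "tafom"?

notafomuv

zuztak and dikkimik both end in -k yet inflect differently (zuztakani, dikkimok), so the final letter is not what conditions the rule; the last vowel is.
"tafom" has last vowel 'o'. The stems whose last vowel is 'o' (redvoh → noredvohuv, guldotol → noguldotoluv, madov → nomadovuv) add no- … -uv around the stem.
The other patterns: stems whose last vowel is 'a' add -ani; stems whose last vowel is 'i' change the last vowel to 'o'; stems whose last vowel is 'e' or 'u' delete the last vowel and add -esh.
So tafom → notafomuv.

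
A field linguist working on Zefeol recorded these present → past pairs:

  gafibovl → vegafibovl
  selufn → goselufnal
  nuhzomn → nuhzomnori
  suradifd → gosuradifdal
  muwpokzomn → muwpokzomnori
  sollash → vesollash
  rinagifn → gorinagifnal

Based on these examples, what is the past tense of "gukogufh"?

gogukogufhal

"gukogufh" has second-to-last letter 'f'. The stems whose second-to-last letter is 'f' (rinagifn → gorinagifnal, suradifd → gosuradifdal, selufn → goselufnal) add go- … -al around the stem.
The other patterns: stems whose second-to-last letter is 'm' add -ori; stems whose second-to-last letter is 's' or 'v' add the prefix ve-.
So gukogufh → gogukogufhal.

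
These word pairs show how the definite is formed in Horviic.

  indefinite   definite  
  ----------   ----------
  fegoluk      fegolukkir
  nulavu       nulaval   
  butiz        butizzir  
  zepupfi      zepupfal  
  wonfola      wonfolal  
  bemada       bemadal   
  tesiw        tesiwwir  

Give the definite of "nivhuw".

"nivhuw" ends in a consonant. The stems ending in a consonant (butiz → butizzir, tesiw → tesiwwir, fegoluk → fegolukkir) double the final consonant and add -ir.
The other pattern: stems ending in a vowel drop the final letter and add -al.
So nivhuw → nivhuwwir.

nivhuwwir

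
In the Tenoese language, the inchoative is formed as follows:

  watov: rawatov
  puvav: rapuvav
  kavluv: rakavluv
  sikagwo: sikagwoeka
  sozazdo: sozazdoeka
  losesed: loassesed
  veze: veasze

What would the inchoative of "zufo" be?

watov and sikagwo both have last vowel 'o' yet inflect differently (rawatov, sikagwoeka), so the last vowel is not what conditions the rule; the final letter is.
"zufo" ends in -o. The stems ending in -o (sikagwo → sikagwoeka, sozazdo → sozazdoeka) add -eka.
The other patterns: stems ending in -v add the prefix ra-; stems ending in -d or -e insert -as- after the first vowel.
So zufo → zufoeka.

zufoeka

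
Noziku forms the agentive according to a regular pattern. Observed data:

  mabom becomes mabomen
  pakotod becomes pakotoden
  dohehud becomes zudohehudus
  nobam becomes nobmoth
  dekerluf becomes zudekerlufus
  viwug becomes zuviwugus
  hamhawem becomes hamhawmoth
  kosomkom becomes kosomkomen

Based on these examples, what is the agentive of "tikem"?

hamhawem and mabom both end in -m yet inflect differently (hamhawmoth, mabomen), so the final letter is not what conditions the rule; the last vowel is.
"tikem" has last vowel 'e'. The one such stem in the data (hamhawem → hamhawmoth) deletes the last vowel and adds -oth (as does nobam), so the same rule applies.
The other patterns: stems whose last vowel is 'o' add -en; stems whose last vowel is 'u' add zu- … -us around the stem.
So tikem → tikmoth.

tikmoth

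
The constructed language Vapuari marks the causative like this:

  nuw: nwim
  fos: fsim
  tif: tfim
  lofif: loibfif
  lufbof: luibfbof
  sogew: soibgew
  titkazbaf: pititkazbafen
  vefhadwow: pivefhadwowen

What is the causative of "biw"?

"biw" has 1 vowel. The stems with 1 vowel (nuw → nwim, fos → fsim, tif → tfim) delete the last vowel and add -im.
The other patterns: stems with 2 vowels insert -ib- after the first vowel; stems with 3 vowels add pi- … -en around the stem.
So biw → bwim.

bwim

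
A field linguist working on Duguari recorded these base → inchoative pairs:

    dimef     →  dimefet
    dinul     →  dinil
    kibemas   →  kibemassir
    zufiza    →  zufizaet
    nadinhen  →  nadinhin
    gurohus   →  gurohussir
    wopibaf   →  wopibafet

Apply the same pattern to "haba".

habaet

zufiza and kibemas both have last vowel 'a' yet inflect differently (zufizaet, kibemassir), so the last vowel is not what conditions the rule; the final letter is.
"haba" ends in -a. The one such stem in the data (zufiza → zufizaet) adds -et, so the same rule applies.
The other patterns: stems ending in -s double the final consonant and add -ir; stems ending in -l or -n change the last vowel to 'i'.
So haba → habaet.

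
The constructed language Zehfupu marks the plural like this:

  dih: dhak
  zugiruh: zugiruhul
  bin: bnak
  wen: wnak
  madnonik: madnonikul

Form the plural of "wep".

wpak

zugiruh and dih both end in -h yet inflect differently (zugiruhul, dhak), so the final letter is not what conditions the rule; the number of vowels is.
"wep" has 1 vowel. The stems with 1 vowel (bin → bnak, wen → wnak, dih → dhak) delete the last vowel and add -ak.
The other pattern: stems with 3 vowels add -ul.
So wep → wpak.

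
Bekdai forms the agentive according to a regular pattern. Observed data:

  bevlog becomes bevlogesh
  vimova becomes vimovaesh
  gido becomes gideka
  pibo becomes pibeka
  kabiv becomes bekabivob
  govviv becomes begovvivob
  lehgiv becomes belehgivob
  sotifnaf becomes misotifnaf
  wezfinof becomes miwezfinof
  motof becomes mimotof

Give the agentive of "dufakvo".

dufakveka

"dufakvo" ends in -o. The stems ending in -o (gido → gideka, pibo → pibeka) drop the final letter and add -eka.
So dufakvo → dufakveka.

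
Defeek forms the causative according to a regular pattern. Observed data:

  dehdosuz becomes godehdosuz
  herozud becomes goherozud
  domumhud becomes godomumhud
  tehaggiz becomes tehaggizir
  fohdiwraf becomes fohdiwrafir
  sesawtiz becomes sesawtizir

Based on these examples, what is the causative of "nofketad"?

"nofketad" has last vowel 'a'. The one such stem in the data (fohdiwraf → fohdiwrafir) adds -ir, so the same rule applies.
So nofketad → nofketadir.

nofketadir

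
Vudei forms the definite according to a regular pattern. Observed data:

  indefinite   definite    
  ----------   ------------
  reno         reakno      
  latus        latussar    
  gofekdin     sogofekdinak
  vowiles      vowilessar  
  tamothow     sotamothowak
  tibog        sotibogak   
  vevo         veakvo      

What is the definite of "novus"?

reno and tamothow both have last vowel 'o' yet inflect differently (reakno, sotamothowak), so the last vowel is not what conditions the rule; the final letter is.
"novus" ends in -s. The stems ending in -s (vowiles → vowilessar, latus → latussar) double the final consonant and add -ar.
The other patterns: stems ending in -o insert -ak- after the first vowel; stems ending in -g, -n or -w add so- … -ak around the stem.
So novus → novussar.

novussar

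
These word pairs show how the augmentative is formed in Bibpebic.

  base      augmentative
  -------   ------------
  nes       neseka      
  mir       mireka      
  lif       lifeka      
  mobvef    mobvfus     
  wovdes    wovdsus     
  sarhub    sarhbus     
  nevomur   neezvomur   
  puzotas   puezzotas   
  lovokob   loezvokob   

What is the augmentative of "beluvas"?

"beluvas" has 3 vowels. The stems with 3 vowels (nevomur → neezvomur, puzotas → puezzotas, lovokob → loezvokob) insert -ez- after the first vowel.
So beluvas → beezluvas.

beezluvas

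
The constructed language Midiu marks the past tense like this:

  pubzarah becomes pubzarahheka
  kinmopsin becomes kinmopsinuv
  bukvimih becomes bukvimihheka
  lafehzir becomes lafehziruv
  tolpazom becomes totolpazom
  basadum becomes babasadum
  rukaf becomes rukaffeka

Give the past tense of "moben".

mobenuv

kinmopsin and bukvimih both have last vowel 'i' yet inflect differently (kinmopsinuv, bukvimihheka), so the last vowel is not what conditions the rule; the final letter is.
"moben" ends in -n. The one such stem in the data (kinmopsin → kinmopsinuv) adds -uv, so the same rule applies.
The other patterns: stems ending in -m repeat the first consonant+vowel as a prefix; stems ending in -f or -h double the final consonant and add -eka.
So moben → mobenuv.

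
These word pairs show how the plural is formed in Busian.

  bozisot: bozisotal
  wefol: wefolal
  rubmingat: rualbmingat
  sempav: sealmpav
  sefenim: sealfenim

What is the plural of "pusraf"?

pualsraf

bozisot and rubmingat both end in -t yet inflect differently (bozisotal, rualbmingat), so the final letter is not what conditions the rule; the last vowel is.
"pusraf" has last vowel 'a'. The stems whose last vowel is 'a' (rubmingat → rualbmingat, sempav → sealmpav) insert -al- after the first vowel.
The other pattern: stems whose last vowel is 'o' add -al.
So pusraf → pualsraf.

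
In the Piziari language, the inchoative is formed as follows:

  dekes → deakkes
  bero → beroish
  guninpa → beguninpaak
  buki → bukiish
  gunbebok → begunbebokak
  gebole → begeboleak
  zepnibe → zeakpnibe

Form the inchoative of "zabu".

zaakbu

gebole and zepnibe both end in -e yet inflect differently (begeboleak, zeakpnibe), so the final letter is not what conditions the rule; the first letter is.
"zabu" begins with z-. The one such stem in the data (zepnibe → zeakpnibe) inserts -ak- after the first vowel (as does dekes), so the same rule applies.
The other patterns: stems beginning with b- add -ish; stems beginning with g- add be- … -ak around the stem.
So zabu → zaakbu.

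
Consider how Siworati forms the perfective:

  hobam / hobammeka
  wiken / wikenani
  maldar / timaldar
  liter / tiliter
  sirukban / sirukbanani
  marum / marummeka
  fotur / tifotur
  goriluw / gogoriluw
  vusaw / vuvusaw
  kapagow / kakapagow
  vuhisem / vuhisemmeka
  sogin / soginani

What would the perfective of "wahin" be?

hobam and sirukban both have last vowel 'a' yet inflect differently (hobammeka, sirukbanani), so the last vowel is not what conditions the rule; the final letter is.
"wahin" ends in -n. The stems ending in -n (sirukban → sirukbanani, wiken → wikenani, sogin → soginani) add -ani.
The other patterns: stems ending in -m double the final consonant and add -eka; stems ending in -w repeat the first consonant+vowel as a prefix; stems ending in -r add the prefix ti-.
So wahin → wahinani.

wahinani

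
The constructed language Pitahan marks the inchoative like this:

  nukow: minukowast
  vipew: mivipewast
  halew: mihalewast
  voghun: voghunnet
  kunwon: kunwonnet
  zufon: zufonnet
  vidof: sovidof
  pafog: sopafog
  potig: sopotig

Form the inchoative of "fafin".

nukow and kunwon both have last vowel 'o' yet inflect differently (minukowast, kunwonnet), so the last vowel is not what conditions the rule; the final letter is.
"fafin" ends in -n. The stems ending in -n (voghun → voghunnet, kunwon → kunwonnet, zufon → zufonnet) double the final consonant and add -et.
So fafin → fafinnet.

fafinnet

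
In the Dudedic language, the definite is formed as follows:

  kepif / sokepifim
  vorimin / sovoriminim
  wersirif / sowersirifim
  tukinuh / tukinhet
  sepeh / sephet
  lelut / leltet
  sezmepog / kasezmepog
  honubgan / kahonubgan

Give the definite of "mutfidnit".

somutfidnitim

vorimin and honubgan both end in -n yet inflect differently (sovoriminim, kahonubgan), so the final letter is not what conditions the rule; the last vowel is.
"mutfidnit" has last vowel 'i'. The stems whose last vowel is 'i' (kepif → sokepifim, vorimin → sovoriminim, wersirif → sowersirifim) add so- … -im around the stem.
The other patterns: stems whose last vowel is 'e' or 'u' delete the last vowel and add -et; stems whose last vowel is 'a' or 'o' add the prefix ka-.
So mutfidnit → somutfidnitim.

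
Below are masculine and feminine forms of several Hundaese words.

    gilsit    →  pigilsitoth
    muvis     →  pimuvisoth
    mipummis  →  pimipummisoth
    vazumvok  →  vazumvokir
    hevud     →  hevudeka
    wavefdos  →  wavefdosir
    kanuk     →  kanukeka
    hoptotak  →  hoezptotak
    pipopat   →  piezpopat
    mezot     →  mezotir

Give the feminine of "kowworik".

pikowworikoth

kanuk and hoptotak both end in -k yet inflect differently (kanukeka, hoezptotak), so the final letter is not what conditions the rule; the last vowel is.
"kowworik" has last vowel 'i'. The stems whose last vowel is 'i' (muvis → pimuvisoth, mipummis → pimipummisoth, gilsit → pigilsitoth) add pi- … -oth around the stem.
So kowworik → pikowworikoth.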